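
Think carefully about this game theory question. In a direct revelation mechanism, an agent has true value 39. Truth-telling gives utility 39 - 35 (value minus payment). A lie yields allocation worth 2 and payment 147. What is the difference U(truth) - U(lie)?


Step 1: U(truth) = value - payment = 39 - 35 = 4
Step 2: U(lie) = allocation - payment = 2 - 147 = -145
Step 3: IC gap = 4 - (-145) = 149

149


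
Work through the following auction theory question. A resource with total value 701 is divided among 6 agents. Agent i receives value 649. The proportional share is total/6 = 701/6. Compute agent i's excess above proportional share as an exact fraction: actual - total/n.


Step 1: Proportional share = 701/6
Step 2: Agent's actual allocation = 649
Step 3: Excess = 649 - 701/6 = 3193/6

3193/6


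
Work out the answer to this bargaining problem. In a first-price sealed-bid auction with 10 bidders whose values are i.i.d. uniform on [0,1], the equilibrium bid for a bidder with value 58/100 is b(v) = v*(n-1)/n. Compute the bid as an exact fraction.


Step 1: The symmetric BNE bidding function is b(v) = v * (n-1) / n
Step 2: Substitute v = 29/50 and n = 10
Step 3: b = 29/50 * 9/10
Step 4: b = 261/500

261/500


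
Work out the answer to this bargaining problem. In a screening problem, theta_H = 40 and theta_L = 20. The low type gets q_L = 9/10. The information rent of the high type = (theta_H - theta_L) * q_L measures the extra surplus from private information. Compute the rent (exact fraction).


Step 1: theta_H - theta_L = 40 - 20 = 20
Step 2: Information rent = (theta_H - theta_L) * q_L
Step 3: = 20 * 9/10
Step 4: = 18

18


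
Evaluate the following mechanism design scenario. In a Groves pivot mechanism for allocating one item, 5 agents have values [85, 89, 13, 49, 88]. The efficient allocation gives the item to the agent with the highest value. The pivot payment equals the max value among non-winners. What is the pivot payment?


Step 1: The efficient winner is agent 1 with value 89
Step 2: Other agents' values: [85, 13, 49, 88]
Step 3: Pivot payment = max(others) = 88
Step 4: The winner pays 88

88


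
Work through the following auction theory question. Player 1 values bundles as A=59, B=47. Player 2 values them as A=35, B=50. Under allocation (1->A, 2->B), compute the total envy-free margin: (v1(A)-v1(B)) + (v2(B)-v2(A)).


Step 1: Player 1's margin = v1(A) - v1(B) = 59 - 47 = 12
Step 2: Player 2's margin = v2(B) - v2(A) = 50 - 35 = 15
Step 3: Total margin = 12 + 15 = 27

27


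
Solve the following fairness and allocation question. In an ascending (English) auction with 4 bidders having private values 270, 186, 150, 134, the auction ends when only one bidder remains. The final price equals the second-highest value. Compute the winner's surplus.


Step 1: Identify the highest value: 270
Step 2: Identify the second-highest value: 186
Step 3: The final price = second-highest value = 186
Step 4: Surplus = 270 - 186 = 84

84


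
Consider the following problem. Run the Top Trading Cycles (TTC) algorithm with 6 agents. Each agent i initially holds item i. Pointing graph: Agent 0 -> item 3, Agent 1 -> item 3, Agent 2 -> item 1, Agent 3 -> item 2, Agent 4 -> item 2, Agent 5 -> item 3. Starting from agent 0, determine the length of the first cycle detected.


Step 1: Trace the pointer graph from agent 0: 0 -> 3 -> 2 -> 1 -> 3
Step 2: A cycle is detected when we revisit agent 3
Step 3: The cycle is: 3 -> 2 -> 1 -> 3
Step 4: Cycle length = 3

3


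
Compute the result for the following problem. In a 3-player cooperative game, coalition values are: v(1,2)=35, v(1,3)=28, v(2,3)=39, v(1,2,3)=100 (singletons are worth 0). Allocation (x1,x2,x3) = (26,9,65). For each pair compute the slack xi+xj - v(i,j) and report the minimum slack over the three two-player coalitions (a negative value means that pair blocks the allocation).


Step 1: Slack for coalition (1,2): x1+x2 - v12 = 35 - 35 = 0
Step 2: Slack for coalition (1,3): x1+x3 - v13 = 91 - 28 = 63
Step 3: Slack for coalition (2,3): x2+x3 - v23 = 74 - 39 = 35
Step 4: Minimum slack = min(0, 63, 35) = 0, attained by (1,2); no pair can gain by deviating, so the allocation is in the core

0


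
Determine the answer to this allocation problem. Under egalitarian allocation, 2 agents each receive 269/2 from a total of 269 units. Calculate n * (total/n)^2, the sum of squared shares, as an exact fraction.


Step 1: Each agent's share = 269/2
Step 2: Square of each share = (269/2)^2 = 72361/4
Step 3: Sum of squares = 2 * 72361/4 = 72361/2

72361/2


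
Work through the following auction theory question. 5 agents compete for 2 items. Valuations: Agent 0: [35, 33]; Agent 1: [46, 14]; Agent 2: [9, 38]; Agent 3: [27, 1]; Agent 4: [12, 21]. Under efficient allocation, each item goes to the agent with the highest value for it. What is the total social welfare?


Step 1: For each item, find the maximum value among all agents.
Step 2: Item 0 -> Agent 1 (value 46)
Step 3: Item 1 -> Agent 2 (value 38)
Step 4: Total welfare = 46 + 38 = 84

84


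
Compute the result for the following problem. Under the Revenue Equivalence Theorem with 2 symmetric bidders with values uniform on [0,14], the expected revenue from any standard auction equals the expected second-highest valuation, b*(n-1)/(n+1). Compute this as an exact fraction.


Step 1: By Revenue Equivalence, expected revenue = b*(n-1)/(n+1)
Step 2: Substituting n = 2, b = 14
Step 3: Revenue = 14*(2-1)/(2+1) = 14*1/3
Step 4: Revenue = 14/3

14/3


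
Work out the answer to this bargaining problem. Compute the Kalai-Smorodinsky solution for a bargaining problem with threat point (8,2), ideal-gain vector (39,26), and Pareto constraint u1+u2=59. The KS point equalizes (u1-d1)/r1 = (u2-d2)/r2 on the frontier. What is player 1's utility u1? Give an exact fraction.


Step 1: At the KS point, (u1-d1)/r1 = (u2-d2)/r2 = t and u1+u2 = 59
Step 2: u1 = d1 + r1*t and u2 = d2 + r2*t, so (d1 + r1*t) + (d2 + r2*t) = 59
Step 3: t = (59 - 8 - 2)/(39 + 26) = 49/65
Step 4: u1 = d1 + r1*t = 8 + 39 * 49/65 = 187/5
Step 5: (Check: u2 = d2 + r2*t = 108/5; u1+u2 = 187/5 + 108/5 = 59, on the frontier.)

187/5


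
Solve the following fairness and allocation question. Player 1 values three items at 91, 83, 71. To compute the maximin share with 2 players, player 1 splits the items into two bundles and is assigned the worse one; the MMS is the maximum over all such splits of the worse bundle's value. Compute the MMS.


Step 1: Item values = 91, 83, 71
Step 2: Enumerate all 2-bundle partitions and take the smaller bundle:
  Partition 1: {91} vs {83,71} -> bundles 91, 154; min = 91
  Partition 2: {83} vs {91,71} -> bundles 83, 162; min = 83
  Partition 3: {71} vs {91,83} -> bundles 71, 174; min = 71
Step 3: MMS = max(91, 83, 71) = 91

91


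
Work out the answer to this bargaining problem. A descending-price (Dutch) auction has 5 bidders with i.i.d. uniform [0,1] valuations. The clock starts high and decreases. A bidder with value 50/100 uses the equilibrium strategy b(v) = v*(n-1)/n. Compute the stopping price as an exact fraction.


Step 1: Dutch auctions are strategically equivalent to first-price auctions
Step 2: The equilibrium bid is b(v) = v*(n-1)/n
Step 3: b = 1/2 * 4/5
Step 4: b = 2/5

2/5


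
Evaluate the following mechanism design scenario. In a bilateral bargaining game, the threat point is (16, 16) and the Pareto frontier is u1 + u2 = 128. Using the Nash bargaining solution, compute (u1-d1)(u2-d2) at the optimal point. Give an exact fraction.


Step 1: The Nash solution splits surplus symmetrically above the disagreement point
Step 2: u1 = (total + d1 - d2)/2 = (128 + 16 - 16)/2 = 64
Step 3: u2 = (total - d1 + d2)/2 = (128 - 16 + 16)/2 = 64
Step 4: Nash product = (64 - 16) * (64 - 16)
Step 5: = 48 * 48 = 2304

2304


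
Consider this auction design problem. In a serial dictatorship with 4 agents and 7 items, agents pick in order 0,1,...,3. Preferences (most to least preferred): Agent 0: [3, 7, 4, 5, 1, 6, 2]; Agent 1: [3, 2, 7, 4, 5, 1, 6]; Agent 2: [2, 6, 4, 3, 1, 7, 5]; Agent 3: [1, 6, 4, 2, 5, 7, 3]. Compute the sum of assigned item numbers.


Step 1: Agent 0 picks item 3
Step 2: Agent 1 picks item 2
Step 3: Agent 2 picks item 6
Step 4: Agent 3 picks item 1
Step 5: Sum = 3 + 2 + 6 + 1 = 12

12


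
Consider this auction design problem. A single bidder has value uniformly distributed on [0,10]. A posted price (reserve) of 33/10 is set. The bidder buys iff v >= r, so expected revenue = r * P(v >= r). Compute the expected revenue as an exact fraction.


Step 1: Posted price r = 33/10, value support [0,10]
Step 2: P(v >= r) = (10 - 33/10)/10 = 67/100
Step 3: Expected revenue = r * P(v >= r) = 33/10 * 67/100
Step 4: Revenue = 2211/1000

2211/1000


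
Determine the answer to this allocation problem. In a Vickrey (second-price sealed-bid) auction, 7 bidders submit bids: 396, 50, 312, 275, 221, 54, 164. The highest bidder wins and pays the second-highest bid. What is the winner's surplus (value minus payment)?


Step 1: Sort bids in descending order: 396, 312, 275, 221, 164, 54, 50
Step 2: The winning bid is the highest: 396
Step 3: The payment equals the second-highest bid: 312
Step 4: Surplus = winner's bid - payment = 396 - 312 = 84

84


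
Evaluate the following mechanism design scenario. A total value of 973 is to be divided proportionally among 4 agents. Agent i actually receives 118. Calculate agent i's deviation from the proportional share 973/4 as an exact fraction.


Step 1: Proportional share = 973/4
Step 2: Agent's actual allocation = 118
Step 3: Excess = 118 - 973/4 = -501/4

-501/4


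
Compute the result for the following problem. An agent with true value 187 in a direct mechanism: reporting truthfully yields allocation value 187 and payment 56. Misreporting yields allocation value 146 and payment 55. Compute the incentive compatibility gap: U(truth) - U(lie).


Step 1: U(truth) = value - payment = 187 - 56 = 131
Step 2: U(lie) = allocation - payment = 146 - 55 = 91
Step 3: IC gap = 131 - 91 = 40

40


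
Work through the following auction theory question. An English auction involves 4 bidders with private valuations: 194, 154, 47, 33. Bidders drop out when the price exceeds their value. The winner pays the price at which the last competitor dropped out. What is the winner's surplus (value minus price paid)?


Step 1: Identify the highest value: 194
Step 2: Identify the second-highest value: 154
Step 3: The final price = second-highest value = 154
Step 4: Surplus = 194 - 154 = 40

40


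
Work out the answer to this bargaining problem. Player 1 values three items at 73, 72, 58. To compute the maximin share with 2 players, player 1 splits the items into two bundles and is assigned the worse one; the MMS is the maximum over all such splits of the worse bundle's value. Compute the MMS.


Step 1: Item values = 73, 72, 58
Step 2: Enumerate all 2-bundle partitions and take the smaller bundle:
  Partition 1: {73} vs {72,58} -> bundles 73, 130; min = 73
  Partition 2: {72} vs {73,58} -> bundles 72, 131; min = 72
  Partition 3: {58} vs {73,72} -> bundles 58, 145; min = 58
Step 3: MMS = max(73, 72, 58) = 73

73


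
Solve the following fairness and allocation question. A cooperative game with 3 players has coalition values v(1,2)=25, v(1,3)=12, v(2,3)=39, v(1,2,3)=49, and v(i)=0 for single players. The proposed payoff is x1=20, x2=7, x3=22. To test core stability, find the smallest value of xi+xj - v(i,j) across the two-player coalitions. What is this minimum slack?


Step 1: Slack for coalition (1,2): x1+x2 - v12 = 27 - 25 = 2
Step 2: Slack for coalition (1,3): x1+x3 - v13 = 42 - 12 = 30
Step 3: Slack for coalition (2,3): x2+x3 - v23 = 29 - 39 = -10
Step 4: Minimum slack = min(2, 30, -10) = -10, attained by (2,3); coalition (2,3) can block (slack < 0), so the allocation is not in the core

-10


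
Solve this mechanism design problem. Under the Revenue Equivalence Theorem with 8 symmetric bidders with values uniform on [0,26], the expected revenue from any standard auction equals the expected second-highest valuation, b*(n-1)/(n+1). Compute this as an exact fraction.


Step 1: By Revenue Equivalence, expected revenue = b*(n-1)/(n+1)
Step 2: Substituting n = 8, b = 26
Step 3: Revenue = 26*(8-1)/(8+1) = 26*7/9
Step 4: Revenue = 182/9

182/9


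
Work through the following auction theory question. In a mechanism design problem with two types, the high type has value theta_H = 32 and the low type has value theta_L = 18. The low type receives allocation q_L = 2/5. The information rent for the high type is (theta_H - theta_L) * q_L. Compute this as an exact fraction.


Step 1: theta_H - theta_L = 32 - 18 = 14
Step 2: Information rent = (theta_H - theta_L) * q_L
Step 3: = 14 * 2/5
Step 4: = 28/5

28/5


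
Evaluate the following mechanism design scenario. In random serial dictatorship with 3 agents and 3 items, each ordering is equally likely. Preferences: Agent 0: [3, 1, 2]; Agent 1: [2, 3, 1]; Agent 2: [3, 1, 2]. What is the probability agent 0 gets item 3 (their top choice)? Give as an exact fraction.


Step 1: Agent 0 wants item 3
Step 2: There are 6 possible orderings of agents
Step 3: In 3 orderings, agent 0 gets item 3
Step 4: Probability = 3/6 = 1/2

1/2


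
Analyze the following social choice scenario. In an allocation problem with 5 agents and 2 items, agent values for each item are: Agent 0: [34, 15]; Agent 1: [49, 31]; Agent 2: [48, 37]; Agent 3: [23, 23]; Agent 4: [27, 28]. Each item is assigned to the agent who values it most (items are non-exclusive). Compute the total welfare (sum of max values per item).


Step 1: For each item, find the maximum value among all agents.
Step 2: Item 0 -> Agent 1 (value 49)
Step 3: Item 1 -> Agent 2 (value 37)
Step 4: Total welfare = 49 + 37 = 86

86


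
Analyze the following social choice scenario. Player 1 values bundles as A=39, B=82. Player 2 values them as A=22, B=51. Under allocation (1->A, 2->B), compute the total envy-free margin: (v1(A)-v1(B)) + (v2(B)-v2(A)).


Step 1: Player 1's margin = v1(A) - v1(B) = 39 - 82 = -43
Step 2: Player 2's margin = v2(B) - v2(A) = 51 - 22 = 29
Step 3: Total margin = -43 + 29 = -14

-14


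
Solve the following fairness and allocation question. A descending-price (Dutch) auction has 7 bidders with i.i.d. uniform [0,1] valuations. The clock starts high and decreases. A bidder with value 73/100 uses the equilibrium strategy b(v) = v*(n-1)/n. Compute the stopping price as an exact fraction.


Step 1: Dutch auctions are strategically equivalent to first-price auctions
Step 2: The equilibrium bid is b(v) = v*(n-1)/n
Step 3: b = 73/100 * 6/7
Step 4: b = 219/350

219/350


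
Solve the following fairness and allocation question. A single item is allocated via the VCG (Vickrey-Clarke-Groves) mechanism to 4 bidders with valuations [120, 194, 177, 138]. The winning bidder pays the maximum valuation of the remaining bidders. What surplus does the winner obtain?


Step 1: The winner is the agent with the highest value: agent 1 with value 194
Step 2: Values of other agents: [120, 177, 138]
Step 3: VCG payment = max of others' values = 177
Step 4: Surplus = 194 - 177 = 17

17


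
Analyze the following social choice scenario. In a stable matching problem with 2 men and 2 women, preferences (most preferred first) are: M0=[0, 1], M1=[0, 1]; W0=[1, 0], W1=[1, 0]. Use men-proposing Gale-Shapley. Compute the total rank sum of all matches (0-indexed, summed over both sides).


Step 1: Run Gale-Shapley (men propose, women hold best offer):
  M0 proposes to W0; she accepts
  M1 proposes to W0; she switches from M0
  M0 proposes to W1; she accepts
Step 2: Final matching: W0-M1, W1-M0
Step 3: 0-indexed ranks (man's rank of his match, then woman's): 0 + 0 + 1 + 1
Step 4: Total rank sum = 2

2


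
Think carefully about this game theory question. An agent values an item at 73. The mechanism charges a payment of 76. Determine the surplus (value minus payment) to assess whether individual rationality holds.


Step 1: Surplus = value - payment = 73 - 76 = -3
Step 2: IR is violated (surplus < 0)

-3


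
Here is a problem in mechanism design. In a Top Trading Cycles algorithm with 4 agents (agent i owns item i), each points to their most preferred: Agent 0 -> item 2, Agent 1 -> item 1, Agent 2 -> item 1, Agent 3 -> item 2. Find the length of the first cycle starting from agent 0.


Step 1: Trace the pointer graph from agent 0: 0 -> 2 -> 1 -> 1
Step 2: A cycle is detected when we revisit agent 1
Step 3: The cycle is: 1 -> 1
Step 4: Cycle length = 1

1


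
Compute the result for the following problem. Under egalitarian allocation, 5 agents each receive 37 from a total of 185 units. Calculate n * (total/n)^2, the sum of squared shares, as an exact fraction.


Step 1: Each agent's share = 185/5 = 37
Step 2: Square of each share = (37)^2 = 1369
Step 3: Sum of squares = 5 * 1369 = 6845

6845


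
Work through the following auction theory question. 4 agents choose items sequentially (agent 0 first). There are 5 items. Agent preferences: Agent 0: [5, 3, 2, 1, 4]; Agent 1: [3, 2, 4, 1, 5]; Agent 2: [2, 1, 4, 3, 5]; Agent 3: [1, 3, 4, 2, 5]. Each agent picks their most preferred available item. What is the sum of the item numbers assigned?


Step 1: Agent 0 picks item 5
Step 2: Agent 1 picks item 3
Step 3: Agent 2 picks item 2
Step 4: Agent 3 picks item 1
Step 5: Sum = 5 + 3 + 2 + 1 = 11

11


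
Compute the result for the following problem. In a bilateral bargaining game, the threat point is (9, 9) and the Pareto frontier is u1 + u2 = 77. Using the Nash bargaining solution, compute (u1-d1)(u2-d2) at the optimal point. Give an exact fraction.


Step 1: The Nash solution splits surplus symmetrically above the disagreement point
Step 2: u1 = (total + d1 - d2)/2 = (77 + 9 - 9)/2 = 77/2
Step 3: u2 = (total - d1 + d2)/2 = (77 - 9 + 9)/2 = 77/2
Step 4: Nash product = (77/2 - 9) * (77/2 - 9)
Step 5: = 59/2 * 59/2 = 3481/4

3481/4


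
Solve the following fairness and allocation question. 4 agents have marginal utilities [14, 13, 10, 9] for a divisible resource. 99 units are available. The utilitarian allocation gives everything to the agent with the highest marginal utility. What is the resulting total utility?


Step 1: The marginal utilities are [14, 13, 10, 9]
Step 2: The highest marginal utility is 14
Step 3: All 99 units go to that agent
Step 4: Total utility = 14 * 99 = 1386

1386


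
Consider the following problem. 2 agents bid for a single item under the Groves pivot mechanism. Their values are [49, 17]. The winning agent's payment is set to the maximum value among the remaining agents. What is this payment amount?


Step 1: The efficient winner is agent 0 with value 49
Step 2: Other agents' values: [17]
Step 3: Pivot payment = max(others) = 17
Step 4: The winner pays 17

17


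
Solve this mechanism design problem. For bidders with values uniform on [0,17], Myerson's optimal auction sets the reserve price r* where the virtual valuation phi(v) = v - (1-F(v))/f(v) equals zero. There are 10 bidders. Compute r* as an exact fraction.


Step 1: For U[0,17], F(v) = v/17 and f(v) = 1/17
Step 2: phi(v) = v - (1 - v/17)/(1/17) = v - (17 - v) = 2v - 17
Step 3: Set phi(r*) = 0: 2r* - 17 = 0
Step 4: r* = 17/2 (the number of bidders n = 10 does not enter)

17/2


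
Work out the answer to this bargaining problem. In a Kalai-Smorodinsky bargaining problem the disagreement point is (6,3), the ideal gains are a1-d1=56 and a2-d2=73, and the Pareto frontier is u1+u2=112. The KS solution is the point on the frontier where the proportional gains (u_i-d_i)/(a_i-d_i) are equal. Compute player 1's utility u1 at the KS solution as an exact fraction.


Step 1: At the KS point, (u1-d1)/r1 = (u2-d2)/r2 = t and u1+u2 = 112
Step 2: u1 = d1 + r1*t and u2 = d2 + r2*t, so (d1 + r1*t) + (d2 + r2*t) = 112
Step 3: t = (112 - 6 - 3)/(56 + 73) = 103/129
Step 4: u1 = d1 + r1*t = 6 + 56 * 103/129 = 6542/129
Step 5: (Check: u2 = d2 + r2*t = 7906/129; u1+u2 = 6542/129 + 7906/129 = 112, on the frontier.)

6542/129


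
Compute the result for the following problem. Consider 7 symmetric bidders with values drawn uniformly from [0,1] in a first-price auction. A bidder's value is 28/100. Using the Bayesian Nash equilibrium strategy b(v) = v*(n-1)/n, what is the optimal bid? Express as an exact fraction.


Step 1: The symmetric BNE bidding function is b(v) = v * (n-1) / n
Step 2: Substitute v = 7/25 and n = 7
Step 3: b = 7/25 * 6/7
Step 4: b = 6/25

6/25


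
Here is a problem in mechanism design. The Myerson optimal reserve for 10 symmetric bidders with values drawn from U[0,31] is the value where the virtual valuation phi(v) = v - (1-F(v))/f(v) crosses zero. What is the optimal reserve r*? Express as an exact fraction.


Step 1: For U[0,31], F(v) = v/31 and f(v) = 1/31
Step 2: phi(v) = v - (1 - v/31)/(1/31) = v - (31 - v) = 2v - 31
Step 3: Set phi(r*) = 0: 2r* - 31 = 0
Step 4: r* = 31/2 (the number of bidders n = 10 does not enter)

31/2


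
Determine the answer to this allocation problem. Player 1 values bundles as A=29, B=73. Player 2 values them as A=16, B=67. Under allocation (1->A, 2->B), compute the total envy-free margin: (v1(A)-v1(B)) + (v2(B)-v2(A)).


Step 1: Player 1's margin = v1(A) - v1(B) = 29 - 73 = -44
Step 2: Player 2's margin = v2(B) - v2(A) = 67 - 16 = 51
Step 3: Total margin = -44 + 51 = 7

7


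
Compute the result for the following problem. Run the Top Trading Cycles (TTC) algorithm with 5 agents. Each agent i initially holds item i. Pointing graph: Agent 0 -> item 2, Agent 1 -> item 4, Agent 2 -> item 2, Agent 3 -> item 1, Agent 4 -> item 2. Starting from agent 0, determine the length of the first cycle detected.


Step 1: Trace the pointer graph from agent 0: 0 -> 2 -> 2
Step 2: A cycle is detected when we revisit agent 2
Step 3: The cycle is: 2 -> 2
Step 4: Cycle length = 1

1


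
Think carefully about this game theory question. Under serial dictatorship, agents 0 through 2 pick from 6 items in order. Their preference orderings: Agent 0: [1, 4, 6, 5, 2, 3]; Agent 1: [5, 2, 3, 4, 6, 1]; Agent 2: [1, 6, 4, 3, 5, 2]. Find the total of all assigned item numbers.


Step 1: Agent 0 picks item 1
Step 2: Agent 1 picks item 5
Step 3: Agent 2 picks item 6
Step 4: Sum = 1 + 5 + 6 = 12

12


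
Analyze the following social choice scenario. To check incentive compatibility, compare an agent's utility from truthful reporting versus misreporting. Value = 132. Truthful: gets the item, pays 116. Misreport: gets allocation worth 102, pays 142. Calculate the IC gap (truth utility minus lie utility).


Step 1: U(truth) = value - payment = 132 - 116 = 16
Step 2: U(lie) = allocation - payment = 102 - 142 = -40
Step 3: IC gap = 16 - (-40) = 56

56


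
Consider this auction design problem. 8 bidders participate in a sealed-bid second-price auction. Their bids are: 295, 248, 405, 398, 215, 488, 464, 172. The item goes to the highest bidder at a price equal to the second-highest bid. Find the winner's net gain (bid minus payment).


Step 1: Sort bids in descending order: 488, 464, 405, 398, 295, 248, 215, 172
Step 2: The winning bid is the highest: 488
Step 3: The payment equals the second-highest bid: 464
Step 4: Surplus = winner's bid - payment = 488 - 464 = 24

24


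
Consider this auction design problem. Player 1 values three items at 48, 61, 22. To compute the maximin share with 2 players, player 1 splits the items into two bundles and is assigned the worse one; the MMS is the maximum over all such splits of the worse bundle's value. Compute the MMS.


Step 1: Item values = 48, 61, 22
Step 2: Enumerate all 2-bundle partitions and take the smaller bundle:
  Partition 1: {48} vs {61,22} -> bundles 48, 83; min = 48
  Partition 2: {61} vs {48,22} -> bundles 61, 70; min = 61
  Partition 3: {22} vs {48,61} -> bundles 22, 109; min = 22
Step 3: MMS = max(48, 61, 22) = 61

61


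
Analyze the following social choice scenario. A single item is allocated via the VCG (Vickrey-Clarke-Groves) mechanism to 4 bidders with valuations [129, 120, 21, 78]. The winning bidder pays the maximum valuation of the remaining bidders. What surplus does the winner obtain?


Step 1: The winner is the agent with the highest value: agent 0 with value 129
Step 2: Values of other agents: [120, 21, 78]
Step 3: VCG payment = max of others' values = 120
Step 4: Surplus = 129 - 120 = 9

9


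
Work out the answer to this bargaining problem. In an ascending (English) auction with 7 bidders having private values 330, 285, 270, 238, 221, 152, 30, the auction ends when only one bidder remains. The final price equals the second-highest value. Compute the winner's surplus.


Step 1: Identify the highest value: 330
Step 2: Identify the second-highest value: 285
Step 3: The final price = second-highest value = 285
Step 4: Surplus = 330 - 285 = 45

45


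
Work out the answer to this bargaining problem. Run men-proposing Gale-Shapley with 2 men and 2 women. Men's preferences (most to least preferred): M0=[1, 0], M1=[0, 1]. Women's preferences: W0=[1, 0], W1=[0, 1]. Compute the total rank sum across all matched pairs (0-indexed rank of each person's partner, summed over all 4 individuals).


Step 1: Run Gale-Shapley (men propose, women hold best offer):
  M0 proposes to W1; she accepts
  M1 proposes to W0; she accepts
Step 2: Final matching: W0-M1, W1-M0
Step 3: 0-indexed ranks (man's rank of his match, then woman's): 0 + 0 + 0 + 0
Step 4: Total rank sum = 0

0


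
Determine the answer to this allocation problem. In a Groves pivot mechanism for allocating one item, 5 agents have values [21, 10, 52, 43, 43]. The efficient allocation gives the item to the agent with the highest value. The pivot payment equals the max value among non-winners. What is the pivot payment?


Step 1: The efficient winner is agent 2 with value 52
Step 2: Other agents' values: [21, 10, 43, 43]
Step 3: Pivot payment = max(others) = 43
Step 4: The winner pays 43

43


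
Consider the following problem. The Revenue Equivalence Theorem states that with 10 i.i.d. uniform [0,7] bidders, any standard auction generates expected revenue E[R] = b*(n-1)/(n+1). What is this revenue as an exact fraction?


Step 1: By Revenue Equivalence, expected revenue = b*(n-1)/(n+1)
Step 2: Substituting n = 10, b = 7
Step 3: Revenue = 7*(10-1)/(10+1) = 7*9/11
Step 4: Revenue = 63/11

63/11


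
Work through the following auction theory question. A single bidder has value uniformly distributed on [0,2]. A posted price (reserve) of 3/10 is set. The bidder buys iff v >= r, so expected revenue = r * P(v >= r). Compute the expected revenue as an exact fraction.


Step 1: Posted price r = 3/10, value support [0,2]
Step 2: P(v >= r) = (2 - 3/10)/2 = 17/20
Step 3: Expected revenue = r * P(v >= r) = 3/10 * 17/20
Step 4: Revenue = 51/200

51/200


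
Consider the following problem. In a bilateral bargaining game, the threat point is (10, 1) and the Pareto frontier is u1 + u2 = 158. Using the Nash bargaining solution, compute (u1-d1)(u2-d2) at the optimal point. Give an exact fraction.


Step 1: The Nash solution splits surplus symmetrically above the disagreement point
Step 2: u1 = (total + d1 - d2)/2 = (158 + 10 - 1)/2 = 167/2
Step 3: u2 = (total - d1 + d2)/2 = (158 - 10 + 1)/2 = 149/2
Step 4: Nash product = (167/2 - 10) * (149/2 - 1)
Step 5: = 147/2 * 147/2 = 21609/4

21609/4


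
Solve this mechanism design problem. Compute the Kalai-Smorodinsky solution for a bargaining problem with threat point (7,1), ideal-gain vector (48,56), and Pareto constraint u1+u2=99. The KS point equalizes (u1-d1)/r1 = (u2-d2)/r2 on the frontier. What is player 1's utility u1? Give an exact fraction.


Step 1: At the KS point, (u1-d1)/r1 = (u2-d2)/r2 = t and u1+u2 = 99
Step 2: u1 = d1 + r1*t and u2 = d2 + r2*t, so (d1 + r1*t) + (d2 + r2*t) = 99
Step 3: t = (99 - 7 - 1)/(48 + 56) = 91/104 = 7/8
Step 4: u1 = d1 + r1*t = 7 + 48 * 7/8 = 49
Step 5: (Check: u2 = d2 + r2*t = 50; u1+u2 = 49 + 50 = 99, on the frontier.)

49


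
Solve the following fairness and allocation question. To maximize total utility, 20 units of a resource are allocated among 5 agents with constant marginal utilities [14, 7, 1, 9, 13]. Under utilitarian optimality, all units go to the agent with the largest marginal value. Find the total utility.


Step 1: The marginal utilities are [14, 7, 1, 9, 13]
Step 2: The highest marginal utility is 14
Step 3: All 20 units go to that agent
Step 4: Total utility = 14 * 20 = 280

280


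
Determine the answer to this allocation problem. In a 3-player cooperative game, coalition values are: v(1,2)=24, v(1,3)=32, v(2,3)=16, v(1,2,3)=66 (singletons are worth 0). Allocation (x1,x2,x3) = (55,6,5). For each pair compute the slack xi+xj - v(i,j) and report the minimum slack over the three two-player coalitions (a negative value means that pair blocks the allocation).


Step 1: Slack for coalition (1,2): x1+x2 - v12 = 61 - 24 = 37
Step 2: Slack for coalition (1,3): x1+x3 - v13 = 60 - 32 = 28
Step 3: Slack for coalition (2,3): x2+x3 - v23 = 11 - 16 = -5
Step 4: Minimum slack = min(37, 28, -5) = -5, attained by (2,3); coalition (2,3) can block (slack < 0), so the allocation is not in the core

-5


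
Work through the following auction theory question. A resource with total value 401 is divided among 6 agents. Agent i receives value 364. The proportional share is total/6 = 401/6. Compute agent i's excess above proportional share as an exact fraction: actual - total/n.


Step 1: Proportional share = 401/6
Step 2: Agent's actual allocation = 364
Step 3: Excess = 364 - 401/6 = 1783/6

1783/6


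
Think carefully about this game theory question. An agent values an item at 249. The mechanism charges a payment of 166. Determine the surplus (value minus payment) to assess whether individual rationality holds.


Step 1: Surplus = value - payment = 249 - 166 = 83
Step 2: IR is satisfied (surplus >= 0)

83


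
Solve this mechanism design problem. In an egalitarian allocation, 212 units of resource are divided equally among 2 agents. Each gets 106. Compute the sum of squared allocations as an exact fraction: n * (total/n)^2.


Step 1: Each agent's share = 212/2 = 106
Step 2: Square of each share = (106)^2 = 11236
Step 3: Sum of squares = 2 * 11236 = 22472

22472


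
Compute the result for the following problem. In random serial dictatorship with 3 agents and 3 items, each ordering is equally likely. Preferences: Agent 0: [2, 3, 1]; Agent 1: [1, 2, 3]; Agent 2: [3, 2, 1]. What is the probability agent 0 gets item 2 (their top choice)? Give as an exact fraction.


Step 1: Agent 0 wants item 2
Step 2: There are 6 possible orderings of agents
Step 3: In 6 orderings, agent 0 gets item 2
Step 4: Probability = 6/6 = 1

1


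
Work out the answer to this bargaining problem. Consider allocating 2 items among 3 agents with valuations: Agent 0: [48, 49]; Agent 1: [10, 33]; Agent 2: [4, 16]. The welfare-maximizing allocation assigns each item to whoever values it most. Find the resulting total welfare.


Step 1: For each item, find the maximum value among all agents.
Step 2: Item 0 -> Agent 0 (value 48)
Step 3: Item 1 -> Agent 0 (value 49)
Step 4: Total welfare = 48 + 49 = 97

97


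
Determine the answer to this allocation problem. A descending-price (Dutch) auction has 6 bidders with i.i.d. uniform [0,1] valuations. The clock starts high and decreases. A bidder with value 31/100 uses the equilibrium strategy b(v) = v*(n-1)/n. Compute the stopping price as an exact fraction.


Step 1: Dutch auctions are strategically equivalent to first-price auctions
Step 2: The equilibrium bid is b(v) = v*(n-1)/n
Step 3: b = 31/100 * 5/6
Step 4: b = 31/120

31/120


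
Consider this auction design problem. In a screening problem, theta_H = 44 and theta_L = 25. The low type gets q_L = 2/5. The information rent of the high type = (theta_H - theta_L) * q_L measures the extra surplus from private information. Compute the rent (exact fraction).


Step 1: theta_H - theta_L = 44 - 25 = 19
Step 2: Information rent = (theta_H - theta_L) * q_L
Step 3: = 19 * 2/5
Step 4: = 38/5

38/5


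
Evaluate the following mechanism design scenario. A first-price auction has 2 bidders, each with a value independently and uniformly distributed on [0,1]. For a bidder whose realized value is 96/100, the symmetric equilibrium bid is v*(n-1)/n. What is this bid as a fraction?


Step 1: The symmetric BNE bidding function is b(v) = v * (n-1) / n
Step 2: Substitute v = 24/25 and n = 2
Step 3: b = 24/25 * 1/2
Step 4: b = 12/25

12/25


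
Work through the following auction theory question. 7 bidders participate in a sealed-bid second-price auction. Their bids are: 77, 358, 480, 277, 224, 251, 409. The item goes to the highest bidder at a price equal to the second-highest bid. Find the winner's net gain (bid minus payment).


Step 1: Sort bids in descending order: 480, 409, 358, 277, 251, 224, 77
Step 2: The winning bid is the highest: 480
Step 3: The payment equals the second-highest bid: 409
Step 4: Surplus = winner's bid - payment = 480 - 409 = 71

71


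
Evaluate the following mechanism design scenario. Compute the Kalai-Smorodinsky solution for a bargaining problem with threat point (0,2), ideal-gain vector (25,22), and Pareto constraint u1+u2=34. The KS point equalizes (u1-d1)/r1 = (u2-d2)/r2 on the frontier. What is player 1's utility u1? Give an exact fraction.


Step 1: At the KS point, (u1-d1)/r1 = (u2-d2)/r2 = t and u1+u2 = 34
Step 2: u1 = d1 + r1*t and u2 = d2 + r2*t, so (d1 + r1*t) + (d2 + r2*t) = 34
Step 3: t = (34 - 0 - 2)/(25 + 22) = 32/47
Step 4: u1 = d1 + r1*t = 0 + 25 * 32/47 = 800/47
Step 5: (Check: u2 = d2 + r2*t = 798/47; u1+u2 = 800/47 + 798/47 = 34, on the frontier.)

800/47


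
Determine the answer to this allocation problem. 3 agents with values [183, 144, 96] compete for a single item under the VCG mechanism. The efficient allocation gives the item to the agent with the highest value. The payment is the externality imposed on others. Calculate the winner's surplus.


Step 1: The winner is the agent with the highest value: agent 0 with value 183
Step 2: Values of other agents: [144, 96]
Step 3: VCG payment = max of others' values = 144
Step 4: Surplus = 183 - 144 = 39

39


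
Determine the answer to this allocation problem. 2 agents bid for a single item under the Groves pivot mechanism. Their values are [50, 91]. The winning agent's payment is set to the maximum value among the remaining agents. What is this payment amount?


Step 1: The efficient winner is agent 1 with value 91
Step 2: Other agents' values: [50]
Step 3: Pivot payment = max(others) = 50
Step 4: The winner pays 50

50


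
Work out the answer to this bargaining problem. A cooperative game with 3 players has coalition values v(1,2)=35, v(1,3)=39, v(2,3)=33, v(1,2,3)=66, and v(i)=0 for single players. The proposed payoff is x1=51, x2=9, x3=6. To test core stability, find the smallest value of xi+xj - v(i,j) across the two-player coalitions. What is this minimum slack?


Step 1: Slack for coalition (1,2): x1+x2 - v12 = 60 - 35 = 25
Step 2: Slack for coalition (1,3): x1+x3 - v13 = 57 - 39 = 18
Step 3: Slack for coalition (2,3): x2+x3 - v23 = 15 - 33 = -18
Step 4: Minimum slack = min(25, 18, -18) = -18, attained by (2,3); coalition (2,3) can block (slack < 0), so the allocation is not in the core

-18


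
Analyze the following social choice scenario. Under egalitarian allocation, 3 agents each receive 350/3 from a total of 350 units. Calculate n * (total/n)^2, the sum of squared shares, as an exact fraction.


Step 1: Each agent's share = 350/3
Step 2: Square of each share = (350/3)^2 = 122500/9
Step 3: Sum of squares = 3 * 122500/9 = 122500/3

122500/3


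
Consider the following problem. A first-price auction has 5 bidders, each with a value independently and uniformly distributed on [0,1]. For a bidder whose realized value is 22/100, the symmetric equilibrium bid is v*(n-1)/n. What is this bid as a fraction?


Step 1: The symmetric BNE bidding function is b(v) = v * (n-1) / n
Step 2: Substitute v = 11/50 and n = 5
Step 3: b = 11/50 * 4/5
Step 4: b = 22/125

22/125


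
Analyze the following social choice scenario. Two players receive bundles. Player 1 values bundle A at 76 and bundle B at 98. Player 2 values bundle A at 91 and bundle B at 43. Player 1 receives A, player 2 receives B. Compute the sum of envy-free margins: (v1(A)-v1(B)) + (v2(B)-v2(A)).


Step 1: Player 1's margin = v1(A) - v1(B) = 76 - 98 = -22
Step 2: Player 2's margin = v2(B) - v2(A) = 43 - 91 = -48
Step 3: Total margin = -22 + -48 = -70

-70


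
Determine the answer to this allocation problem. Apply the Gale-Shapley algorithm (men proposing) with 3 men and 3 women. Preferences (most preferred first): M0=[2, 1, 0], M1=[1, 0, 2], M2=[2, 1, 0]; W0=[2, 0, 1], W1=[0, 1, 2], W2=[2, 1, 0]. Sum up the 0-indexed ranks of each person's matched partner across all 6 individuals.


Step 1: Run Gale-Shapley (men propose, women hold best offer):
  M0 proposes to W2; she accepts
  M1 proposes to W1; she accepts
  M2 proposes to W2; she switches from M0
  M0 proposes to W1; she switches from M1
  M1 proposes to W0; she accepts
Step 2: Final matching: W0-M1, W1-M0, W2-M2
Step 3: 0-indexed ranks (man's rank of his match, then woman's): 1 + 2 + 1 + 0 + 0 + 0
Step 4: Total rank sum = 4

4


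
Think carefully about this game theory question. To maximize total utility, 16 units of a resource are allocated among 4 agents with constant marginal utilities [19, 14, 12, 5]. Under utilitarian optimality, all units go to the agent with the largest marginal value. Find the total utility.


Step 1: The marginal utilities are [19, 14, 12, 5]
Step 2: The highest marginal utility is 19
Step 3: All 16 units go to that agent
Step 4: Total utility = 19 * 16 = 304

304


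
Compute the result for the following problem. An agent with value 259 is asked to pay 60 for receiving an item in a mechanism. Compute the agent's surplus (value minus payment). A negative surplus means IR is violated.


Step 1: Surplus = value - payment = 259 - 60 = 199
Step 2: IR is satisfied (surplus >= 0)

199


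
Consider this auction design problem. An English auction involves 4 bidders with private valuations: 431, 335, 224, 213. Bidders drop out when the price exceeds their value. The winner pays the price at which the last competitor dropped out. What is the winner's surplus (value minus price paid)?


Step 1: Identify the highest value: 431
Step 2: Identify the second-highest value: 335
Step 3: The final price = second-highest value = 335
Step 4: Surplus = 431 - 335 = 96

96


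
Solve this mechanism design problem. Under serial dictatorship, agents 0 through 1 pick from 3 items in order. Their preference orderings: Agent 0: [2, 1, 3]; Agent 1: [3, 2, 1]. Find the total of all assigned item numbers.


Step 1: Agent 0 picks item 2
Step 2: Agent 1 picks item 3
Step 3: Sum = 2 + 3 = 5

5


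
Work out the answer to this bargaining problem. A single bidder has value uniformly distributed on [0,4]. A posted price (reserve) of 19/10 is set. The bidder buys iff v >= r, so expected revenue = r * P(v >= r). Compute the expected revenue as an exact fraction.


Step 1: Posted price r = 19/10, value support [0,4]
Step 2: P(v >= r) = (4 - 19/10)/4 = 21/40
Step 3: Expected revenue = r * P(v >= r) = 19/10 * 21/40
Step 4: Revenue = 399/400

399/400


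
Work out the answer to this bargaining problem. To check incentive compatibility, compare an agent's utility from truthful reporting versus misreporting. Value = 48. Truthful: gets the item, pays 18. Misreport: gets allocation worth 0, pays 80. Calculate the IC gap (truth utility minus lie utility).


Step 1: U(truth) = value - payment = 48 - 18 = 30
Step 2: U(lie) = allocation - payment = 0 - 80 = -80
Step 3: IC gap = 30 - (-80) = 110

110


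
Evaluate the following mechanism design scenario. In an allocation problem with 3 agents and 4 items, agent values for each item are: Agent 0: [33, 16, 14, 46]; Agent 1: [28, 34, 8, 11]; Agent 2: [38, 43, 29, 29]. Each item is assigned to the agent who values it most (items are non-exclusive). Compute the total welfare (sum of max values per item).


Step 1: For each item, find the maximum value among all agents.
Step 2: Item 0 -> Agent 2 (value 38)
Step 3: Item 1 -> Agent 2 (value 43)
Step 4: Item 2 -> Agent 2 (value 29)
Step 5: Item 3 -> Agent 0 (value 46)
Step 6: Total welfare = 38 + 43 + 29 + 46 = 156

156
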